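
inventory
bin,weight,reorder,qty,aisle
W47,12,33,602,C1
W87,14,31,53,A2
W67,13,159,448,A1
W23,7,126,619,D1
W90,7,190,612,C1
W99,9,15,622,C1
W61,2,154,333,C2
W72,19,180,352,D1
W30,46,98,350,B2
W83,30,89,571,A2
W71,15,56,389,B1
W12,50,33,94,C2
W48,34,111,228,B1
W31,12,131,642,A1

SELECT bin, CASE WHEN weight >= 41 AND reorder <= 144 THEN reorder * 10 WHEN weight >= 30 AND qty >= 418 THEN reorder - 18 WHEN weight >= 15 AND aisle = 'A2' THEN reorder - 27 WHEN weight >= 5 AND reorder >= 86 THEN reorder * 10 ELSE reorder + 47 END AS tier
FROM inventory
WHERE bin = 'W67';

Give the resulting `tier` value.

bin = W67: weight=13, reorder=159, qty=448, aisle=A1.
weight >= 41 AND reorder <= 144 → false
weight >= 30 AND qty >= 418 → false
weight >= 15 AND aisle = 'A2' → false
weight >= 5 AND reorder >= 86 → true → 1590

1590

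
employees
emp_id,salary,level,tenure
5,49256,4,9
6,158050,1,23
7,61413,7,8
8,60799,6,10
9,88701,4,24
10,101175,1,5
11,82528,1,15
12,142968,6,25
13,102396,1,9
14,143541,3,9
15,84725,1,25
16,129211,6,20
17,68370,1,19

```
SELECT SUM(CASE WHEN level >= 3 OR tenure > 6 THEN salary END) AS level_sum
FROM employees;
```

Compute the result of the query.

emp_id=5: ✓ → 49256
emp_id=6: ✓ → 158050
emp_id=7: ✓ → 61413
emp_id=8: ✓ → 60799
emp_id=9: ✓ → 88701
emp_id=10: ✗
emp_id=11: ✓ → 82528
emp_id=12: ✓ → 142968
emp_id=13: ✓ → 102396
emp_id=14: ✓ → 143541
emp_id=15: ✓ → 84725
emp_id=16: ✓ → 129211
emp_id=17: ✓ → 68370
level_sum = 49256 + 158050 + 61413 + 60799 + 88701 + 82528 + 142968 + 102396 + 143541 + 84725 + 129211 + 68370 = 1171958

1171958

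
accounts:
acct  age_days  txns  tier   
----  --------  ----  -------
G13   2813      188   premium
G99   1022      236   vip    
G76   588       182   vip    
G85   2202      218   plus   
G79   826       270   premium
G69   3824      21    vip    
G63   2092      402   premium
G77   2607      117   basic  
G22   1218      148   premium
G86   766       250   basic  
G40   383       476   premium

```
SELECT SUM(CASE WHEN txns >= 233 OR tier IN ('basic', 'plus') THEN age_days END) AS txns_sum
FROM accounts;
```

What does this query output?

9898

acct=G13: ✗
acct=G99: ✓ → 1022
acct=G76: ✗
acct=G85: ✓ → 2202
acct=G79: ✓ → 826
acct=G69: ✗
acct=G63: ✓ → 2092
acct=G77: ✓ → 2607
acct=G22: ✗
acct=G86: ✓ → 766
acct=G40: ✓ → 383
txns_sum = 1022 + 2202 + 826 + 2092 + 2607 + 766 + 383 = 9898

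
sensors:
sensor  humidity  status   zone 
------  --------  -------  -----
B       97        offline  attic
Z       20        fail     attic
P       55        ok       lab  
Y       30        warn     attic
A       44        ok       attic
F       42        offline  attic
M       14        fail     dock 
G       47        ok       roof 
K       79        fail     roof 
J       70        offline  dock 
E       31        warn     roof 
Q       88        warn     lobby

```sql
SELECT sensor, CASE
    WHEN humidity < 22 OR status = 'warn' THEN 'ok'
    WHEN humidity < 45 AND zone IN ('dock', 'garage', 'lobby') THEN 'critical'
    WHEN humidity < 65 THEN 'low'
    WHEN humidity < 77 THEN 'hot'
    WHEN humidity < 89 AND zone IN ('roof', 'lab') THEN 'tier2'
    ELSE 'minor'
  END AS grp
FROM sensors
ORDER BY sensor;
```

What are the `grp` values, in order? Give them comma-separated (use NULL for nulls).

low, minor, ok, low, low, hot, tier2, ok, low, ok, ok, ok

sensor=A: humidity < 65 → low
sensor=B: ELSE → minor
sensor=E: humidity < 22 OR status = 'warn' → ok
sensor=F: humidity < 65 → low
sensor=G: humidity < 65 → low
sensor=J: humidity < 77 → hot
sensor=K: humidity < 89 AND zone IN ('roof', 'lab') → tier2
sensor=M: humidity < 22 OR status = 'warn' → ok
sensor=P: humidity < 65 → low
sensor=Q: humidity < 22 OR status = 'warn' → ok
sensor=Y: humidity < 22 OR status = 'warn' → ok
sensor=Z: humidity < 22 OR status = 'warn' → ok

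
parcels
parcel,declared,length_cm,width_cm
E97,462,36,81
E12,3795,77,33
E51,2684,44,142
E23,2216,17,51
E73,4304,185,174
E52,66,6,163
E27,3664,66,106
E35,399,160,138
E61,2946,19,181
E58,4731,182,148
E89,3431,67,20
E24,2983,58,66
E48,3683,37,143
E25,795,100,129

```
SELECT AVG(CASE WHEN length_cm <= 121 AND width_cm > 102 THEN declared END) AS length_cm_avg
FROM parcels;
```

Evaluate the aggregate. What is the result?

2306.3333333333

parcel=E97: ✗
parcel=E12: ✗
parcel=E51: ✓ → 2684
parcel=E23: ✗
parcel=E73: ✗
parcel=E52: ✓ → 66
parcel=E27: ✓ → 3664
parcel=E35: ✗
parcel=E61: ✓ → 2946
parcel=E58: ✗
parcel=E89: ✗
parcel=E24: ✗
parcel=E48: ✓ → 3683
parcel=E25: ✓ → 795
length_cm_avg = (2684 + 66 + 3664 + 2946 + 3683 + 795) / 6 = 2306.3333333333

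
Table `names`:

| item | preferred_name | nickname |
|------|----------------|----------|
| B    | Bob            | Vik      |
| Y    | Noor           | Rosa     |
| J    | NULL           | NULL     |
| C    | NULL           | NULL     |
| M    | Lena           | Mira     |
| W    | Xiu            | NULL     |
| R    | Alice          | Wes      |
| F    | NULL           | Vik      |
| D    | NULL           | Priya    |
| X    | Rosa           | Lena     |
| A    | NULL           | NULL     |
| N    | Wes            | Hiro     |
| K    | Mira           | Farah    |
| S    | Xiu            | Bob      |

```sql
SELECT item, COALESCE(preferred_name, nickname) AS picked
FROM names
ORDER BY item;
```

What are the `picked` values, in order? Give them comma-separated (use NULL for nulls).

NULL, Bob, NULL, Priya, Vik, NULL, Mira, Lena, Wes, Alice, Xiu, Xiu, Rosa, Noor

item=A: preferred_name=NULL, nickname=NULL (all NULL) → NULL
item=B: preferred_name=Bob → Bob
item=C: preferred_name=NULL, nickname=NULL (all NULL) → NULL
item=D: preferred_name=NULL, nickname=Priya → Priya
item=F: preferred_name=NULL, nickname=Vik → Vik
item=J: preferred_name=NULL, nickname=NULL (all NULL) → NULL
item=K: preferred_name=Mira → Mira
item=M: preferred_name=Lena → Lena
item=N: preferred_name=Wes → Wes
item=R: preferred_name=Alice → Alice
item=S: preferred_name=Xiu → Xiu
item=W: preferred_name=Xiu → Xiu
item=X: preferred_name=Rosa → Rosa
item=Y: preferred_name=Noor → Noor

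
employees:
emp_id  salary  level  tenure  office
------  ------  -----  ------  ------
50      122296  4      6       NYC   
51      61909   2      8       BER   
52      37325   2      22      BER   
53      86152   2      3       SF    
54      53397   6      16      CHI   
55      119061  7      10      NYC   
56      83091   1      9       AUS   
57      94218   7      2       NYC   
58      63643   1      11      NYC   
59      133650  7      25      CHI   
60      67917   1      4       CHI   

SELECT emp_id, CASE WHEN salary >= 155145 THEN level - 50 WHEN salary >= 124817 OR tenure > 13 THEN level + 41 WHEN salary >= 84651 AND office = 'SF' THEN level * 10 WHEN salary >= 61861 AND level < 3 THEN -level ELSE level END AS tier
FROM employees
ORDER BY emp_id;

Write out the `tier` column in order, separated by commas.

emp_id=50: ELSE → 4
emp_id=51: salary >= 61861 AND level < 3 → -2
emp_id=52: salary >= 124817 OR tenure > 13 → 43
emp_id=53: salary >= 84651 AND office = 'SF' → 20
emp_id=54: salary >= 124817 OR tenure > 13 → 47
emp_id=55: ELSE → 7
emp_id=56: salary >= 61861 AND level < 3 → -1
emp_id=57: ELSE → 7
emp_id=58: salary >= 61861 AND level < 3 → -1
emp_id=59: salary >= 124817 OR tenure > 13 → 48
emp_id=60: salary >= 61861 AND level < 3 → -1

4, -2, 43, 20, 47, 7, -1, 7, -1, 48, -1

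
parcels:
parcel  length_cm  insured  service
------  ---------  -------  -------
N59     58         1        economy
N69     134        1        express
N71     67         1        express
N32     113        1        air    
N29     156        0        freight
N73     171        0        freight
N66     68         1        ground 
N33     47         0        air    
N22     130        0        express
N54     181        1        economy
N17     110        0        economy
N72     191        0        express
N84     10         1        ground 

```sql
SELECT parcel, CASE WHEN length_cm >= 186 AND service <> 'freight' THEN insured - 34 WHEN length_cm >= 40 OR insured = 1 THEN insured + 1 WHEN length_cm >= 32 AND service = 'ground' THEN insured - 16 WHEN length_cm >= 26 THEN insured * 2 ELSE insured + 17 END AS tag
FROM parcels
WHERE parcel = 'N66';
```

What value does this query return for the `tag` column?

2

parcel = N66: length_cm=68, insured=1, service=ground.
length_cm >= 186 AND service <> 'freight' → false
length_cm >= 40 OR insured = 1 → true → 2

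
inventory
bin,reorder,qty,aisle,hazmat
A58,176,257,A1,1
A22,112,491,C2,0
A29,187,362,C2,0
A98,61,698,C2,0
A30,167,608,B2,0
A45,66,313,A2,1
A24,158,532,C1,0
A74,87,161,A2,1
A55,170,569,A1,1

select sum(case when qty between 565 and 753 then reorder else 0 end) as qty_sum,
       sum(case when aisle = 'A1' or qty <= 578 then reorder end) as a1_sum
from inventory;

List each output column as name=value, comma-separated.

qty_sum=398, a1_sum=956

[qty_sum: qty between 565 and 753]
bin=A58: ✗
bin=A22: ✗
bin=A29: ✗
bin=A98: ✓ → 61
bin=A30: ✓ → 167
bin=A45: ✗
bin=A24: ✗
bin=A74: ✗
bin=A55: ✓ → 170
qty_sum = 61 + 167 + 170 = 398
—
[a1_sum: aisle = 'A1' or qty <= 578]
bin=A58: ✓ → 176
bin=A22: ✓ → 112
bin=A29: ✓ → 187
bin=A98: ✗
bin=A30: ✗
bin=A45: ✓ → 66
bin=A24: ✓ → 158
bin=A74: ✓ → 87
bin=A55: ✓ → 170
a1_sum = 176 + 112 + 187 + 66 + 158 + 87 + 170 = 956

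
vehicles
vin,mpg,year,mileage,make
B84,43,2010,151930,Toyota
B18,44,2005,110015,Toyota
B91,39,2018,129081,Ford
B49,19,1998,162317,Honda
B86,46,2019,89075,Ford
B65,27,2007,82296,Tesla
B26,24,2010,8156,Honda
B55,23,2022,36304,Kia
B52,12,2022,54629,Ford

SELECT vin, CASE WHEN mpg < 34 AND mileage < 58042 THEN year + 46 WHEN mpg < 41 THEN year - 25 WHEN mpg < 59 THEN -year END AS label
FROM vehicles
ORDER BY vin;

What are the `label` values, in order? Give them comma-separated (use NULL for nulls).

vin=B18: mpg < 59 → -2005
vin=B26: mpg < 34 AND mileage < 58042 → 2056
vin=B49: mpg < 41 → 1973
vin=B52: mpg < 34 AND mileage < 58042 → 2068
vin=B55: mpg < 34 AND mileage < 58042 → 2068
vin=B65: mpg < 41 → 1982
vin=B84: mpg < 59 → -2010
vin=B86: mpg < 59 → -2019
vin=B91: mpg < 41 → 1993

-2005, 2056, 1973, 2068, 2068, 1982, -2010, -2019, 1993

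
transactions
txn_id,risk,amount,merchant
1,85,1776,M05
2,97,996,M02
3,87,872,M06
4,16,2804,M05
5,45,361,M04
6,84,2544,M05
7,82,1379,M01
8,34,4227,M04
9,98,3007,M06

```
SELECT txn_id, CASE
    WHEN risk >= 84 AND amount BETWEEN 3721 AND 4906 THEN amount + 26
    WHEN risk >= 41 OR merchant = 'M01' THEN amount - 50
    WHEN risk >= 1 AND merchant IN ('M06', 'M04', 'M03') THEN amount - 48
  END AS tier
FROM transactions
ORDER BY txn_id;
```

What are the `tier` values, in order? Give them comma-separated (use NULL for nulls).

txn_id=1: risk >= 41 OR merchant = 'M01' → 1726
txn_id=2: risk >= 41 OR merchant = 'M01' → 946
txn_id=3: risk >= 41 OR merchant = 'M01' → 822
txn_id=4: (no match → NULL) → NULL
txn_id=5: risk >= 41 OR merchant = 'M01' → 311
txn_id=6: risk >= 41 OR merchant = 'M01' → 2494
txn_id=7: risk >= 41 OR merchant = 'M01' → 1329
txn_id=8: risk >= 1 AND merchant IN ('M06', 'M04', 'M03') → 4179
txn_id=9: risk >= 41 OR merchant = 'M01' → 2957

1726, 946, 822, NULL, 311, 2494, 1329, 4179, 2957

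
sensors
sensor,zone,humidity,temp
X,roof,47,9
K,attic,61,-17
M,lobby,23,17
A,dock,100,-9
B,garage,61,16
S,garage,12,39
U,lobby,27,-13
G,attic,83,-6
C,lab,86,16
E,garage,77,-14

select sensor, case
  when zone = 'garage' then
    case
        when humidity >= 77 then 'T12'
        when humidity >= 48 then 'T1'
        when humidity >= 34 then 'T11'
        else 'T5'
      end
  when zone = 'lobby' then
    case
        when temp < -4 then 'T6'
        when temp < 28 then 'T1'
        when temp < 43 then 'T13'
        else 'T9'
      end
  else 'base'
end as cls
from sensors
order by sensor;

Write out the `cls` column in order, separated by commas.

base, T1, base, T12, base, base, T1, T5, T6, base

sensor=A: zone='dock' → outer ELSE → base
sensor=B: zone='garage' → inner[humidity >= 48] → T1
sensor=C: zone='lab' → outer ELSE → base
sensor=E: zone='garage' → inner[humidity >= 77] → T12
sensor=G: zone='attic' → outer ELSE → base
sensor=K: zone='attic' → outer ELSE → base
sensor=M: zone='lobby' → inner[temp < 28] → T1
sensor=S: zone='garage' → inner[ELSE] → T5
sensor=U: zone='lobby' → inner[temp < -4] → T6
sensor=X: zone='roof' → outer ELSE → base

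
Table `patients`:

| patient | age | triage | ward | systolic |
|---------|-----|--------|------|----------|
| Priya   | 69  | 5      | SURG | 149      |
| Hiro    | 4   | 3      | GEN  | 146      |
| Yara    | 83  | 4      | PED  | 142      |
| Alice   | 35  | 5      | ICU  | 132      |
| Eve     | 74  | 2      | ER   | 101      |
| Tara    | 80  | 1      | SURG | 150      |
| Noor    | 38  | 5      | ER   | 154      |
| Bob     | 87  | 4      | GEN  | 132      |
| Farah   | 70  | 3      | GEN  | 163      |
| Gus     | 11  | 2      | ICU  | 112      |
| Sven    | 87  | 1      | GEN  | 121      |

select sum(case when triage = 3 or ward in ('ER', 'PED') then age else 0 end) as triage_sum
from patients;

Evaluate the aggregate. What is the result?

patient=Priya: ✗
patient=Hiro: ✓ → 4
patient=Yara: ✓ → 83
patient=Alice: ✗
patient=Eve: ✓ → 74
patient=Tara: ✗
patient=Noor: ✓ → 38
patient=Bob: ✗
patient=Farah: ✓ → 70
patient=Gus: ✗
patient=Sven: ✗
triage_sum = 4 + 83 + 74 + 38 + 70 = 269

269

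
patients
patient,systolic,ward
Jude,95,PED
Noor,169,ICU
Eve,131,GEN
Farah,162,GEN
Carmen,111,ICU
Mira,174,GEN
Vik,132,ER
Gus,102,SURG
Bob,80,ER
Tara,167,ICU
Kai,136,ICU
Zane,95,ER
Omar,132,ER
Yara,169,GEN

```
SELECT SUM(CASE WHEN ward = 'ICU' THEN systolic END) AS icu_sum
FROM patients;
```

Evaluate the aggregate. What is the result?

patient=Jude: ✗
patient=Noor: ✓ → 169
patient=Eve: ✗
patient=Farah: ✗
patient=Carmen: ✓ → 111
patient=Mira: ✗
patient=Vik: ✗
patient=Gus: ✗
patient=Bob: ✗
patient=Tara: ✓ → 167
patient=Kai: ✓ → 136
patient=Zane: ✗
patient=Omar: ✗
patient=Yara: ✗
icu_sum = 169 + 111 + 167 + 136 = 583

583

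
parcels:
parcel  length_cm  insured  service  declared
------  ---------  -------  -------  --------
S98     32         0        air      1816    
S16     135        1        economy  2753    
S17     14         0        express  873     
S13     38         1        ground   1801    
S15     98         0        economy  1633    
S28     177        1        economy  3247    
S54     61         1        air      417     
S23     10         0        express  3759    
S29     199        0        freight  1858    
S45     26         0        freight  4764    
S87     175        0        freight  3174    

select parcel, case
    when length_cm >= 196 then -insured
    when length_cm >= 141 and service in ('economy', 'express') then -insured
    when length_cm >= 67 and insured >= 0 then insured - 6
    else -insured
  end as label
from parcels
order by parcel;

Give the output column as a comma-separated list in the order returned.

parcel=S13: ELSE → -1
parcel=S15: length_cm >= 67 and insured >= 0 → -6
parcel=S16: length_cm >= 67 and insured >= 0 → -5
parcel=S17: ELSE → 0
parcel=S23: ELSE → 0
parcel=S28: length_cm >= 141 and service in ('economy', 'express') → -1
parcel=S29: length_cm >= 196 → 0
parcel=S45: ELSE → 0
parcel=S54: ELSE → -1
parcel=S87: length_cm >= 67 and insured >= 0 → -6
parcel=S98: ELSE → 0

-1, -6, -5, 0, 0, -1, 0, 0, -1, -6, 0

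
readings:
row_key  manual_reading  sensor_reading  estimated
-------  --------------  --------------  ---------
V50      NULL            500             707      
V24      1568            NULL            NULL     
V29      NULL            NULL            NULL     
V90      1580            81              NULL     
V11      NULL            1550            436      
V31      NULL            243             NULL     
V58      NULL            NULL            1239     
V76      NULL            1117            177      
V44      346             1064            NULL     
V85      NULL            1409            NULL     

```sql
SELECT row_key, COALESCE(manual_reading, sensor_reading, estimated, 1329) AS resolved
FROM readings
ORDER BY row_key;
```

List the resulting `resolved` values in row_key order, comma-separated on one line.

row_key=V11: manual_reading=NULL, sensor_reading=1550 → 1550
row_key=V24: manual_reading=1568 → 1568
row_key=V29: manual_reading=NULL, sensor_reading=NULL, estimated=NULL, → literal 1329 → 1329
row_key=V31: manual_reading=NULL, sensor_reading=243 → 243
row_key=V44: manual_reading=346 → 346
row_key=V50: manual_reading=NULL, sensor_reading=500 → 500
row_key=V58: manual_reading=NULL, sensor_reading=NULL, estimated=1239 → 1239
row_key=V76: manual_reading=NULL, sensor_reading=1117 → 1117
row_key=V85: manual_reading=NULL, sensor_reading=1409 → 1409
row_key=V90: manual_reading=1580 → 1580

1550, 1568, 1329, 243, 346, 500, 1239, 1117, 1409, 1580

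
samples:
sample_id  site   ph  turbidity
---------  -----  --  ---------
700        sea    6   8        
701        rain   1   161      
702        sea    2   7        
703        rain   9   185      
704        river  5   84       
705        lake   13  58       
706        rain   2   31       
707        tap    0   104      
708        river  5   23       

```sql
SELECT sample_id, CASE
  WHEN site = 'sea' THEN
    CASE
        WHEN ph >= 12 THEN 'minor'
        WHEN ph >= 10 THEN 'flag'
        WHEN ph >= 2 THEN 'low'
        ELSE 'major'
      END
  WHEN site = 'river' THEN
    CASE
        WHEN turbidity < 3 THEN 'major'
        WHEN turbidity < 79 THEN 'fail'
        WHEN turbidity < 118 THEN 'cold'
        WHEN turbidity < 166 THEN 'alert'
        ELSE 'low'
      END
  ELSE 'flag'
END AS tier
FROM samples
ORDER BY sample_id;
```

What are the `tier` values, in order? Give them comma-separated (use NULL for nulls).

low, flag, low, flag, cold, flag, flag, flag, fail

sample_id=700: site='sea' → inner[ph >= 2] → low
sample_id=701: site='rain' → outer ELSE → flag
sample_id=702: site='sea' → inner[ph >= 2] → low
sample_id=703: site='rain' → outer ELSE → flag
sample_id=704: site='river' → inner[turbidity < 118] → cold
sample_id=705: site='lake' → outer ELSE → flag
sample_id=706: site='rain' → outer ELSE → flag
sample_id=707: site='tap' → outer ELSE → flag
sample_id=708: site='river' → inner[turbidity < 79] → fail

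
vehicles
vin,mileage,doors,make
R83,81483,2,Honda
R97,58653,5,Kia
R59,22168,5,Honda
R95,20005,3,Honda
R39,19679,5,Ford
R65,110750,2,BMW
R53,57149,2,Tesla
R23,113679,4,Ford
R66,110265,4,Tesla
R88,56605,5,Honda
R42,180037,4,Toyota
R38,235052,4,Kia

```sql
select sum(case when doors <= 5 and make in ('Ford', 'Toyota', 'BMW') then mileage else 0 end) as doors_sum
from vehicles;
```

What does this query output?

424145

vin=R83: ✗
vin=R97: ✗
vin=R59: ✗
vin=R95: ✗
vin=R39: ✓ → 19679
vin=R65: ✓ → 110750
vin=R53: ✗
vin=R23: ✓ → 113679
vin=R66: ✗
vin=R88: ✗
vin=R42: ✓ → 180037
vin=R38: ✗
doors_sum = 19679 + 110750 + 113679 + 180037 = 424145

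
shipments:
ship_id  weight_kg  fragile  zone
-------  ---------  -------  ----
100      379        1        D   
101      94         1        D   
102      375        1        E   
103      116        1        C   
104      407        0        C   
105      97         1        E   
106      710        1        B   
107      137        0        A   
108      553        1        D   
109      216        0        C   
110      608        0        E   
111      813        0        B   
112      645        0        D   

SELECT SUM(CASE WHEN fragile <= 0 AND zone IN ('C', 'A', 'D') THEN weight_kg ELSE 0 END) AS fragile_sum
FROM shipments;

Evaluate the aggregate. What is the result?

1405

ship_id=100: ✗
ship_id=101: ✗
ship_id=102: ✗
ship_id=103: ✗
ship_id=104: ✓ → 407
ship_id=105: ✗
ship_id=106: ✗
ship_id=107: ✓ → 137
ship_id=108: ✗
ship_id=109: ✓ → 216
ship_id=110: ✗
ship_id=111: ✗
ship_id=112: ✓ → 645
fragile_sum = 407 + 137 + 216 + 645 = 1405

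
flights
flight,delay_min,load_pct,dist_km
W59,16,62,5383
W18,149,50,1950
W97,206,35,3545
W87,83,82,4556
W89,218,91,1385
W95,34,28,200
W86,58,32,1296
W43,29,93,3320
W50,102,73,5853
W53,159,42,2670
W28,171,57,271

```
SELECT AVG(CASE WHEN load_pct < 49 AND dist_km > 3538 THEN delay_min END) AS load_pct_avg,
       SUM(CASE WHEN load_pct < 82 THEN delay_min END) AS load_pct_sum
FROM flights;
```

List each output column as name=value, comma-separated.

load_pct_avg=206, load_pct_sum=895

[load_pct_avg: load_pct < 49 AND dist_km > 3538]
flight=W59: ✗
flight=W18: ✗
flight=W97: ✓ → 206
flight=W87: ✗
flight=W89: ✗
flight=W95: ✗
flight=W86: ✗
flight=W43: ✗
flight=W50: ✗
flight=W53: ✗
flight=W28: ✗
load_pct_avg = 206
—
[load_pct_sum: load_pct < 82]
flight=W59: ✓ → 16
flight=W18: ✓ → 149
flight=W97: ✓ → 206
flight=W87: ✗
flight=W89: ✗
flight=W95: ✓ → 34
flight=W86: ✓ → 58
flight=W43: ✗
flight=W50: ✓ → 102
flight=W53: ✓ → 159
flight=W28: ✓ → 171
load_pct_sum = 16 + 149 + 206 + 34 + 58 + 102 + 159 + 171 = 895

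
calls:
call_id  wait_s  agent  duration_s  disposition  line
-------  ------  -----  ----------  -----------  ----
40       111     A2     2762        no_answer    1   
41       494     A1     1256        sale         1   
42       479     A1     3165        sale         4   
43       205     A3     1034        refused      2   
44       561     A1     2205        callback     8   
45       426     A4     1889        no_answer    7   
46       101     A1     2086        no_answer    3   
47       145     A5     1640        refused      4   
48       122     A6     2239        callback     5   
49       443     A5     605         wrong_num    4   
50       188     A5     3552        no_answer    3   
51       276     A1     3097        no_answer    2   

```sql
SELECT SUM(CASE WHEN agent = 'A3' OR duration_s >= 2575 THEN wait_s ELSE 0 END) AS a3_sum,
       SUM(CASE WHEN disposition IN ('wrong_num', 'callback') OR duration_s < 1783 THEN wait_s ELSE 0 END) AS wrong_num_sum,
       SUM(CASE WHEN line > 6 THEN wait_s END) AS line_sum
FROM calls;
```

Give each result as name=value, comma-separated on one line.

[a3_sum: agent = 'A3' OR duration_s >= 2575]
call_id=40: ✓ → 111
call_id=41: ✗
call_id=42: ✓ → 479
call_id=43: ✓ → 205
call_id=44: ✗
call_id=45: ✗
call_id=46: ✗
call_id=47: ✗
call_id=48: ✗
call_id=49: ✗
call_id=50: ✓ → 188
call_id=51: ✓ → 276
a3_sum = 111 + 479 + 205 + 188 + 276 = 1259
—
[wrong_num_sum: disposition IN ('wrong_num', 'callback') OR duration_s < 1783]
call_id=40: ✗
call_id=41: ✓ → 494
call_id=42: ✗
call_id=43: ✓ → 205
call_id=44: ✓ → 561
call_id=45: ✗
call_id=46: ✗
call_id=47: ✓ → 145
call_id=48: ✓ → 122
call_id=49: ✓ → 443
call_id=50: ✗
call_id=51: ✗
wrong_num_sum = 494 + 205 + 561 + 145 + 122 + 443 = 1970
—
[line_sum: line > 6]
call_id=40: ✗
call_id=41: ✗
call_id=42: ✗
call_id=43: ✗
call_id=44: ✓ → 561
call_id=45: ✓ → 426
call_id=46: ✗
call_id=47: ✗
call_id=48: ✗
call_id=49: ✗
call_id=50: ✗
call_id=51: ✗
line_sum = 561 + 426 = 987

a3_sum=1259, wrong_num_sum=1970, line_sum=987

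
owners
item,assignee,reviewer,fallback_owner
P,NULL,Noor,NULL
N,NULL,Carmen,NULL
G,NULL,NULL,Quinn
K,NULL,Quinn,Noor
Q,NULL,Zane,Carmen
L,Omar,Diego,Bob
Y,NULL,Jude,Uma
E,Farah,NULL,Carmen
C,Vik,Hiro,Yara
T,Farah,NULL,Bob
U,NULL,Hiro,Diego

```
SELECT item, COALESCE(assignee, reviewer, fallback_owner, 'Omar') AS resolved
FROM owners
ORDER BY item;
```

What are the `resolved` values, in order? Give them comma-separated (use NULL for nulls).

item=C: assignee=Vik → Vik
item=E: assignee=Farah → Farah
item=G: assignee=NULL, reviewer=NULL, fallback_owner=Quinn → Quinn
item=K: assignee=NULL, reviewer=Quinn → Quinn
item=L: assignee=Omar → Omar
item=N: assignee=NULL, reviewer=Carmen → Carmen
item=P: assignee=NULL, reviewer=Noor → Noor
item=Q: assignee=NULL, reviewer=Zane → Zane
item=T: assignee=Farah → Farah
item=U: assignee=NULL, reviewer=Hiro → Hiro
item=Y: assignee=NULL, reviewer=Jude → Jude

Vik, Farah, Quinn, Quinn, Omar, Carmen, Noor, Zane, Farah, Hiro, Jude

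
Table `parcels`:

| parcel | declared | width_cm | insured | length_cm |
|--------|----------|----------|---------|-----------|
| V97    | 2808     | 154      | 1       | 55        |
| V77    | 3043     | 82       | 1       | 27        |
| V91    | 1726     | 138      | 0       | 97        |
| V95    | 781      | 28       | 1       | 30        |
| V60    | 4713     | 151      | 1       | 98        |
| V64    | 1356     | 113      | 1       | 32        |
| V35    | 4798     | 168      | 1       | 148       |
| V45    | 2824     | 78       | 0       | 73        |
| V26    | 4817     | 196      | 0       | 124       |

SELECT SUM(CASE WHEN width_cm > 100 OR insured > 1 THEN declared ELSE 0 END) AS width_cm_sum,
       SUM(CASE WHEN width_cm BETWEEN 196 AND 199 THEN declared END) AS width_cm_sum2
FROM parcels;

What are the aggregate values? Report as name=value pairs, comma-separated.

width_cm_sum=20218, width_cm_sum2=4817

[width_cm_sum: width_cm > 100 OR insured > 1]
parcel=V97: ✓ → 2808
parcel=V77: ✗
parcel=V91: ✓ → 1726
parcel=V95: ✗
parcel=V60: ✓ → 4713
parcel=V64: ✓ → 1356
parcel=V35: ✓ → 4798
parcel=V45: ✗
parcel=V26: ✓ → 4817
width_cm_sum = 2808 + 1726 + 4713 + 1356 + 4798 + 4817 = 20218
—
[width_cm_sum2: width_cm BETWEEN 196 AND 199]
parcel=V97: ✗
parcel=V77: ✗
parcel=V91: ✗
parcel=V95: ✗
parcel=V60: ✗
parcel=V64: ✗
parcel=V35: ✗
parcel=V45: ✗
parcel=V26: ✓ → 4817
width_cm_sum2 = 4817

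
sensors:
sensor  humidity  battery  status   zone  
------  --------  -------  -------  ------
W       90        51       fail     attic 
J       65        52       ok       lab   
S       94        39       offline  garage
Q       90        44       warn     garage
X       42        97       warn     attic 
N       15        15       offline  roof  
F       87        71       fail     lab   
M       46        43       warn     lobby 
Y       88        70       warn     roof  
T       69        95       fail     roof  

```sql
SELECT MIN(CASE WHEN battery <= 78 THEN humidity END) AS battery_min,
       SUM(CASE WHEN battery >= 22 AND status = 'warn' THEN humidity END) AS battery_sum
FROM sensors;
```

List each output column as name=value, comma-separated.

battery_min=15, battery_sum=266

[battery_min: battery <= 78]
sensor=W: ✓ → 90
sensor=J: ✓ → 65
sensor=S: ✓ → 94
sensor=Q: ✓ → 90
sensor=X: ✗
sensor=N: ✓ → 15
sensor=F: ✓ → 87
sensor=M: ✓ → 46
sensor=Y: ✓ → 88
sensor=T: ✗
battery_min = MIN(90, 65, 94, 90, 15, 87, 46, 88) = 15
—
[battery_sum: battery >= 22 AND status = 'warn']
sensor=W: ✗
sensor=J: ✗
sensor=S: ✗
sensor=Q: ✓ → 90
sensor=X: ✓ → 42
sensor=N: ✗
sensor=F: ✗
sensor=M: ✓ → 46
sensor=Y: ✓ → 88
sensor=T: ✗
battery_sum = 90 + 42 + 46 + 88 = 266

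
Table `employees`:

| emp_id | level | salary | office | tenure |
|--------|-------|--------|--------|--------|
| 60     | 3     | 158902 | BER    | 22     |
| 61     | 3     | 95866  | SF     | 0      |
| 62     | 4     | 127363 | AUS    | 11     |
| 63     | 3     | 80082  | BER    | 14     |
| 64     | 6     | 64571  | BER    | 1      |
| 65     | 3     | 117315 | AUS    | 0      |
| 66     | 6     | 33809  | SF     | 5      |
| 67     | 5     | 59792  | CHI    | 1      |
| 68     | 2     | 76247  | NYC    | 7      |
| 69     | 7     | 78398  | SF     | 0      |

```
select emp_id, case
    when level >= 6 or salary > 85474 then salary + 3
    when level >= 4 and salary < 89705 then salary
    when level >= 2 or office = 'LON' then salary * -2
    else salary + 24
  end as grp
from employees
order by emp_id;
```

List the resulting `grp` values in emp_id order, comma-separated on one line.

158905, 95869, 127366, -160164, 64574, 117318, 33812, 59792, -152494, 78401

emp_id=60: level >= 6 or salary > 85474 → 158905
emp_id=61: level >= 6 or salary > 85474 → 95869
emp_id=62: level >= 6 or salary > 85474 → 127366
emp_id=63: level >= 2 or office = 'LON' → -160164
emp_id=64: level >= 6 or salary > 85474 → 64574
emp_id=65: level >= 6 or salary > 85474 → 117318
emp_id=66: level >= 6 or salary > 85474 → 33812
emp_id=67: level >= 4 and salary < 89705 → 59792
emp_id=68: level >= 2 or office = 'LON' → -152494
emp_id=69: level >= 6 or salary > 85474 → 78401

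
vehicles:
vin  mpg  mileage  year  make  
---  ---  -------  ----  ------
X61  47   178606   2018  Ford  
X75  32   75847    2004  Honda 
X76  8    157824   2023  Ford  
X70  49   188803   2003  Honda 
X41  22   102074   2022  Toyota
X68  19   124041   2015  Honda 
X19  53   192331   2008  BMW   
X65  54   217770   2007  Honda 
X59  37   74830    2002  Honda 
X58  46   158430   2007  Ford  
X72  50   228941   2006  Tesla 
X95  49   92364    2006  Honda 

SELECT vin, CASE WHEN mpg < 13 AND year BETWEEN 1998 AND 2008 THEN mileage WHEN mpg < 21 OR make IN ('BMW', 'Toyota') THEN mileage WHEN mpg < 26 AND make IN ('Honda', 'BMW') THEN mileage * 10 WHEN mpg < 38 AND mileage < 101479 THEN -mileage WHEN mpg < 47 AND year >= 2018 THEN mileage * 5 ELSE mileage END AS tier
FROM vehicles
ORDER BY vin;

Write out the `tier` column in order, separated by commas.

192331, 102074, 158430, -74830, 178606, 217770, 124041, 188803, 228941, -75847, 157824, 92364

vin=X19: mpg < 21 OR make IN ('BMW', 'Toyota') → 192331
vin=X41: mpg < 21 OR make IN ('BMW', 'Toyota') → 102074
vin=X58: ELSE → 158430
vin=X59: mpg < 38 AND mileage < 101479 → -74830
vin=X61: ELSE → 178606
vin=X65: ELSE → 217770
vin=X68: mpg < 21 OR make IN ('BMW', 'Toyota') → 124041
vin=X70: ELSE → 188803
vin=X72: ELSE → 228941
vin=X75: mpg < 38 AND mileage < 101479 → -75847
vin=X76: mpg < 21 OR make IN ('BMW', 'Toyota') → 157824
vin=X95: ELSE → 92364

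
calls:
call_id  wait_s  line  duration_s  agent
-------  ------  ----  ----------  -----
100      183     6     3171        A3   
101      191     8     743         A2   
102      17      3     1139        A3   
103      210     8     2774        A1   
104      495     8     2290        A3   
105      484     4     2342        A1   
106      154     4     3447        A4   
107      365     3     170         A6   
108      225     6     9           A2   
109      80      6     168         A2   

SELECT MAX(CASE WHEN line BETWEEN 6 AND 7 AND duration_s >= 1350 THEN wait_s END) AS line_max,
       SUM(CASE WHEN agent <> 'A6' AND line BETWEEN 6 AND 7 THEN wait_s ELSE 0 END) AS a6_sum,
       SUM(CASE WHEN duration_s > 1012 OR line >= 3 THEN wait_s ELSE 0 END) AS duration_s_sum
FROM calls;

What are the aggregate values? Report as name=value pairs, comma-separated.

[line_max: line BETWEEN 6 AND 7 AND duration_s >= 1350]
call_id=100: ✓ → 183
call_id=101: ✗
call_id=102: ✗
call_id=103: ✗
call_id=104: ✗
call_id=105: ✗
call_id=106: ✗
call_id=107: ✗
call_id=108: ✗
call_id=109: ✗
line_max = MAX(183) = 183
—
[a6_sum: agent <> 'A6' AND line BETWEEN 6 AND 7]
call_id=100: ✓ → 183
call_id=101: ✗
call_id=102: ✗
call_id=103: ✗
call_id=104: ✗
call_id=105: ✗
call_id=106: ✗
call_id=107: ✗
call_id=108: ✓ → 225
call_id=109: ✓ → 80
a6_sum = 183 + 225 + 80 = 488
—
[duration_s_sum: duration_s > 1012 OR line >= 3]
call_id=100: ✓ → 183
call_id=101: ✓ → 191
call_id=102: ✓ → 17
call_id=103: ✓ → 210
call_id=104: ✓ → 495
call_id=105: ✓ → 484
call_id=106: ✓ → 154
call_id=107: ✓ → 365
call_id=108: ✓ → 225
call_id=109: ✓ → 80
duration_s_sum = 183 + 191 + 17 + 210 + 495 + 484 + 154 + 365 + 225 + 80 = 2404

line_max=183, a6_sum=488, duration_s_sum=2404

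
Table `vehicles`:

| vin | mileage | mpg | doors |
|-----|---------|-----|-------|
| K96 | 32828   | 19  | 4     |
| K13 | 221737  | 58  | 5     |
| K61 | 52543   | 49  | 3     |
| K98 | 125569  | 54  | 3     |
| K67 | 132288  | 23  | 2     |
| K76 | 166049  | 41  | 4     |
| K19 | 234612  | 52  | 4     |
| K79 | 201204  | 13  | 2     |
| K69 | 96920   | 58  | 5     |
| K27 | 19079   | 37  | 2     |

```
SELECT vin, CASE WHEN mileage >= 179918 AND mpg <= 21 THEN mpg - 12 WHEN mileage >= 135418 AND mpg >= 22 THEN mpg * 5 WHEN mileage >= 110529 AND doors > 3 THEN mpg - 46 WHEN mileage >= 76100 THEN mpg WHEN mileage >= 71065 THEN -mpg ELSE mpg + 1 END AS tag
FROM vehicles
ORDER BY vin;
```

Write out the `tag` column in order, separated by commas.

290, 260, 38, 50, 23, 58, 205, 1, 20, 54

vin=K13: mileage >= 135418 AND mpg >= 22 → 290
vin=K19: mileage >= 135418 AND mpg >= 22 → 260
vin=K27: ELSE → 38
vin=K61: ELSE → 50
vin=K67: mileage >= 76100 → 23
vin=K69: mileage >= 76100 → 58
vin=K76: mileage >= 135418 AND mpg >= 22 → 205
vin=K79: mileage >= 179918 AND mpg <= 21 → 1
vin=K96: ELSE → 20
vin=K98: mileage >= 76100 → 54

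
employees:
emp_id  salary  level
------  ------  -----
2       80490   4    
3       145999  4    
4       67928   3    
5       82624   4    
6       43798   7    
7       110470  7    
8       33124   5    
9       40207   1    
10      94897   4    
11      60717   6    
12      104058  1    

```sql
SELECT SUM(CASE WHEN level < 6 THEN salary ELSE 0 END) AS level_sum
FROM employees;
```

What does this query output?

emp_id=2: ✓ → 80490
emp_id=3: ✓ → 145999
emp_id=4: ✓ → 67928
emp_id=5: ✓ → 82624
emp_id=6: ✗
emp_id=7: ✗
emp_id=8: ✓ → 33124
emp_id=9: ✓ → 40207
emp_id=10: ✓ → 94897
emp_id=11: ✗
emp_id=12: ✓ → 104058
level_sum = 80490 + 145999 + 67928 + 82624 + 33124 + 40207 + 94897 + 104058 = 649327

649327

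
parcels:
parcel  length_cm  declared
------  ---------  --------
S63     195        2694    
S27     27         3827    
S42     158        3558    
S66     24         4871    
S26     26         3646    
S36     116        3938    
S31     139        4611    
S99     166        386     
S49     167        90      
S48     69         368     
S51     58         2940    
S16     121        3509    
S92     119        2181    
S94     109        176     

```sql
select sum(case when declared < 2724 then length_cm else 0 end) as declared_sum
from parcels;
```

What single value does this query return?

parcel=S63: ✓ → 195
parcel=S27: ✗
parcel=S42: ✗
parcel=S66: ✗
parcel=S26: ✗
parcel=S36: ✗
parcel=S31: ✗
parcel=S99: ✓ → 166
parcel=S49: ✓ → 167
parcel=S48: ✓ → 69
parcel=S51: ✗
parcel=S16: ✗
parcel=S92: ✓ → 119
parcel=S94: ✓ → 109
declared_sum = 195 + 166 + 167 + 69 + 119 + 109 = 825

825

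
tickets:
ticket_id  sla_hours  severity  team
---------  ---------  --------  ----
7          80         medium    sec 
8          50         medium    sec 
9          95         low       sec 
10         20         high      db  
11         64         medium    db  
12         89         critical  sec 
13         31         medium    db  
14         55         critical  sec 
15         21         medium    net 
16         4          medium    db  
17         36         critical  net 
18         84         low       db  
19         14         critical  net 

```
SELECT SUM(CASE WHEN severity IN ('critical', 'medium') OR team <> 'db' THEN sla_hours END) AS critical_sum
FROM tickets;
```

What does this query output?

539

ticket_id=7: ✓ → 80
ticket_id=8: ✓ → 50
ticket_id=9: ✓ → 95
ticket_id=10: ✗
ticket_id=11: ✓ → 64
ticket_id=12: ✓ → 89
ticket_id=13: ✓ → 31
ticket_id=14: ✓ → 55
ticket_id=15: ✓ → 21
ticket_id=16: ✓ → 4
ticket_id=17: ✓ → 36
ticket_id=18: ✗
ticket_id=19: ✓ → 14
critical_sum = 80 + 50 + 95 + 64 + 89 + 31 + 55 + 21 + 4 + 36 + 14 = 539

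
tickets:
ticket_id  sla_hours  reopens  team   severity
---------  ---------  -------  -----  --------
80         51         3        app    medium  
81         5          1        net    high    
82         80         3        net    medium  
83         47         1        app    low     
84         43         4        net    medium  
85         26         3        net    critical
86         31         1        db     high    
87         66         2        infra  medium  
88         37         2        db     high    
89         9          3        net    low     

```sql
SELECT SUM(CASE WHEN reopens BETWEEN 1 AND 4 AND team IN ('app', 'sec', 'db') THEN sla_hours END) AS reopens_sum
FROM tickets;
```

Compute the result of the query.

ticket_id=80: ✓ → 51
ticket_id=81: ✗
ticket_id=82: ✗
ticket_id=83: ✓ → 47
ticket_id=84: ✗
ticket_id=85: ✗
ticket_id=86: ✓ → 31
ticket_id=87: ✗
ticket_id=88: ✓ → 37
ticket_id=89: ✗
reopens_sum = 51 + 47 + 31 + 37 = 166

166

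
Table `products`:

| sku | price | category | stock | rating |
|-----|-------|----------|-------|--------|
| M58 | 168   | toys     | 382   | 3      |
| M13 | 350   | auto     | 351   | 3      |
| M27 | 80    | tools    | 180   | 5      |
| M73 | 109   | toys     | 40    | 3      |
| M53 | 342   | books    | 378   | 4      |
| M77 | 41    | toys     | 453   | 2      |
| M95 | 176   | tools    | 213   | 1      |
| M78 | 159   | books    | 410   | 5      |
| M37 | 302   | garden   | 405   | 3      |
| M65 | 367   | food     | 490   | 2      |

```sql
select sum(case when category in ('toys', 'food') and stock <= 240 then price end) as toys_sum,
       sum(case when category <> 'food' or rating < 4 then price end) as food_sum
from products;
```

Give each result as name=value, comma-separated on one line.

toys_sum=109, food_sum=2094

[toys_sum: category in ('toys', 'food') and stock <= 240]
sku=M58: ✗
sku=M13: ✗
sku=M27: ✗
sku=M73: ✓ → 109
sku=M53: ✗
sku=M77: ✗
sku=M95: ✗
sku=M78: ✗
sku=M37: ✗
sku=M65: ✗
toys_sum = 109
—
[food_sum: category <> 'food' or rating < 4]
sku=M58: ✓ → 168
sku=M13: ✓ → 350
sku=M27: ✓ → 80
sku=M73: ✓ → 109
sku=M53: ✓ → 342
sku=M77: ✓ → 41
sku=M95: ✓ → 176
sku=M78: ✓ → 159
sku=M37: ✓ → 302
sku=M65: ✓ → 367
food_sum = 168 + 350 + 80 + 109 + 342 + 41 + 176 + 159 + 302 + 367 = 2094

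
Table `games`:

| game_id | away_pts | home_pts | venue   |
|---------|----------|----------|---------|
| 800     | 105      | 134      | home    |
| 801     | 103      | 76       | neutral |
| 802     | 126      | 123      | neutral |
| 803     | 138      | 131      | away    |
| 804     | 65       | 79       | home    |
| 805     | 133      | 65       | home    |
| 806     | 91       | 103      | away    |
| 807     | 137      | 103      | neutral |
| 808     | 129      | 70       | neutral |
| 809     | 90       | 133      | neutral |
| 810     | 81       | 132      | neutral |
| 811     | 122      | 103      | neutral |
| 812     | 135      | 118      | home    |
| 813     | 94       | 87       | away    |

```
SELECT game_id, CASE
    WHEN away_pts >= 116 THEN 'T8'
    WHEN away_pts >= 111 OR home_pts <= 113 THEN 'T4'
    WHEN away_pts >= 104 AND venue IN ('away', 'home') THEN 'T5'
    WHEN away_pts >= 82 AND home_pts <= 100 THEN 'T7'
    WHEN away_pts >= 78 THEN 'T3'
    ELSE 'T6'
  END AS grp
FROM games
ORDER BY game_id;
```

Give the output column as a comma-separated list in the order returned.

T5, T4, T8, T8, T4, T8, T4, T8, T8, T3, T3, T8, T8, T4

game_id=800: away_pts >= 104 AND venue IN ('away', 'home') → T5
game_id=801: away_pts >= 111 OR home_pts <= 113 → T4
game_id=802: away_pts >= 116 → T8
game_id=803: away_pts >= 116 → T8
game_id=804: away_pts >= 111 OR home_pts <= 113 → T4
game_id=805: away_pts >= 116 → T8
game_id=806: away_pts >= 111 OR home_pts <= 113 → T4
game_id=807: away_pts >= 116 → T8
game_id=808: away_pts >= 116 → T8
game_id=809: away_pts >= 78 → T3
game_id=810: away_pts >= 78 → T3
game_id=811: away_pts >= 116 → T8
game_id=812: away_pts >= 116 → T8
game_id=813: away_pts >= 111 OR home_pts <= 113 → T4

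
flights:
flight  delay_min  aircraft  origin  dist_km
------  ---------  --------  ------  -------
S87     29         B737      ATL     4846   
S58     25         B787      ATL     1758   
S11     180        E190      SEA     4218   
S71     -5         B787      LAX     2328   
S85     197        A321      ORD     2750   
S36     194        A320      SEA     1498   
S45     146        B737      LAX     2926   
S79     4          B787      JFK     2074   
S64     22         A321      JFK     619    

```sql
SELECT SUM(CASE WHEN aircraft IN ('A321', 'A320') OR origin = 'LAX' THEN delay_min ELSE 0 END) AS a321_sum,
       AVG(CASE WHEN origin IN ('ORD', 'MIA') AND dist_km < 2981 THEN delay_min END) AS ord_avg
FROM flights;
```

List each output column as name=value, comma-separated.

a321_sum=554, ord_avg=197

[a321_sum: aircraft IN ('A321', 'A320') OR origin = 'LAX']
flight=S87: ✗
flight=S58: ✗
flight=S11: ✗
flight=S71: ✓ → -5
flight=S85: ✓ → 197
flight=S36: ✓ → 194
flight=S45: ✓ → 146
flight=S79: ✗
flight=S64: ✓ → 22
a321_sum = -5 + 197 + 194 + 146 + 22 = 554
—
[ord_avg: origin IN ('ORD', 'MIA') AND dist_km < 2981]
flight=S87: ✗
flight=S58: ✗
flight=S11: ✗
flight=S71: ✗
flight=S85: ✓ → 197
flight=S36: ✗
flight=S45: ✗
flight=S79: ✗
flight=S64: ✗
ord_avg = 197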